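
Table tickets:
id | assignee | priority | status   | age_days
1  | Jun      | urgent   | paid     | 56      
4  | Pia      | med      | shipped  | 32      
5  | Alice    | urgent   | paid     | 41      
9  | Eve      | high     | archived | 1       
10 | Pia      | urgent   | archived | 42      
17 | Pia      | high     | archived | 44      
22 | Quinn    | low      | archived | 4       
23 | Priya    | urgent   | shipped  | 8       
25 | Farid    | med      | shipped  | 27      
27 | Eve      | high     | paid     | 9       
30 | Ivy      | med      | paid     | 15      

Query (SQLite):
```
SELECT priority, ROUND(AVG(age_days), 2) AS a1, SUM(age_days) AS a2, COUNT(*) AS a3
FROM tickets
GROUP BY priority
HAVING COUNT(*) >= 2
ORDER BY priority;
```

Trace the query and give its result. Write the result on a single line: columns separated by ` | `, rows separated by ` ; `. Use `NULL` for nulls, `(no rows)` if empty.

Group tickets by priority.
Per group compute: ROUND(AVG(age_days), 2), SUM(age_days), COUNT(*).
HAVING: drop groups with fewer than 2 rows.
  high: ids {9, 17, 27} → ROUND(AVG(age_days), 2)=18, SUM(age_days)=54, COUNT(*)=3
  low: ids {22} → ROUND(AVG(age_days), 2)=4, SUM(age_days)=4, COUNT(*)=1
  med: ids {4, 25, 30} → ROUND(AVG(age_days), 2)=24.67, SUM(age_days)=74, COUNT(*)=3
  urgent: ids {1, 5, 10, 23} → ROUND(AVG(age_days), 2)=36.75, SUM(age_days)=147, COUNT(*)=4

high | 18 | 54 | 3 ; med | 24.67 | 74 | 3 ; urgent | 36.75 | 147 | 4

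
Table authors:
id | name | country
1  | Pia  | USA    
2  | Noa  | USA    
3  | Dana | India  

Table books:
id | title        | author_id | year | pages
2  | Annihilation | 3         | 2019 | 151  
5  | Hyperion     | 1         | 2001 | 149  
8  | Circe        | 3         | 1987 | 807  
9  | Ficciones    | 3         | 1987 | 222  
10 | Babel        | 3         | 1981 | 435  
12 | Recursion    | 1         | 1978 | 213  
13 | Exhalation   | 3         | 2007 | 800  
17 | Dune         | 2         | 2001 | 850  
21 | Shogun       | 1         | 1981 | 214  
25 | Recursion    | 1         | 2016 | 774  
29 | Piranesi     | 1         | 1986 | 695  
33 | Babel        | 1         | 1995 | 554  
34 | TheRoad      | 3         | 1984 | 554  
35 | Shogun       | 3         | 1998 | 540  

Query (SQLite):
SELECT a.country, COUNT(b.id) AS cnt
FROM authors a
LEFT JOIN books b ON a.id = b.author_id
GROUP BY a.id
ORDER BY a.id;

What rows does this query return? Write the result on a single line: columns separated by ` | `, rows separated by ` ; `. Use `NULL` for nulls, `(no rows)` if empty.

USA | 6 ; USA | 1 ; India | 7

LEFT JOIN keeps every authors row; unmatched ones get NULL for books columns.
Group by authors.id and compute COUNT(b.id). COUNT(col) of an all-NULL group is 0.
  1: ids {5, 12, 21, 25, 29, 33} → COUNT(b.id)=6
  2: ids {17} → COUNT(b.id)=1
  3: ids {2, 8, 9, 10, 13, 34, 35} → COUNT(b.id)=7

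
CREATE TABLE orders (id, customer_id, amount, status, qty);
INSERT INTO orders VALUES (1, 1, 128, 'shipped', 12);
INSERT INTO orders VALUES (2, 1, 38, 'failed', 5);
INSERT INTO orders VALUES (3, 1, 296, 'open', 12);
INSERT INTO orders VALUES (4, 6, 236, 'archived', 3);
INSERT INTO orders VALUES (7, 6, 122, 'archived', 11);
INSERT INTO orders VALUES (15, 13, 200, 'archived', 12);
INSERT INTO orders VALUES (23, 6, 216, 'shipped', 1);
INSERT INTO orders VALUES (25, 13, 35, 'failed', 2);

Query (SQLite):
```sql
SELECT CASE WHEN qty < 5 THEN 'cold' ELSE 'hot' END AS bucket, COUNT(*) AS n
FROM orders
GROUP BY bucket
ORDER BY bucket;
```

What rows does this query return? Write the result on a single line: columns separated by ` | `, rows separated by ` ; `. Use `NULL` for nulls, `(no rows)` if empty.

cold | 3 ; hot | 5

Bucket rows by qty < 5 → 'cold' else 'hot'; count each bucket.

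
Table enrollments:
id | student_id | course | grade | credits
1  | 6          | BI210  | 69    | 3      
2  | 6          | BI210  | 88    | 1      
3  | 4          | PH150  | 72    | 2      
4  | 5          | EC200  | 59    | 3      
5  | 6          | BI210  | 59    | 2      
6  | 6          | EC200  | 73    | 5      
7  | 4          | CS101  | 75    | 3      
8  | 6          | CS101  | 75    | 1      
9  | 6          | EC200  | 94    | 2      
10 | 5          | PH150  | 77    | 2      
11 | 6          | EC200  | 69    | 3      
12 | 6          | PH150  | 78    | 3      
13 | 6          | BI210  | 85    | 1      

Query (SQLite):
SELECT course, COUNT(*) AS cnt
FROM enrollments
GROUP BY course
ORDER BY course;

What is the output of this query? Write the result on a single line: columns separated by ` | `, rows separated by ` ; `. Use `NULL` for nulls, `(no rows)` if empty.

Partition enrollments by course; compute COUNT(*) within each group.
  BI210: ids {1, 2, 5, 13} → COUNT(*)=4
  CS101: ids {7, 8} → COUNT(*)=2
  EC200: ids {4, 6, 9, 11} → COUNT(*)=4
  PH150: ids {3, 10, 12} → COUNT(*)=3

BI210 | 4 ; CS101 | 2 ; EC200 | 4 ; PH150 | 3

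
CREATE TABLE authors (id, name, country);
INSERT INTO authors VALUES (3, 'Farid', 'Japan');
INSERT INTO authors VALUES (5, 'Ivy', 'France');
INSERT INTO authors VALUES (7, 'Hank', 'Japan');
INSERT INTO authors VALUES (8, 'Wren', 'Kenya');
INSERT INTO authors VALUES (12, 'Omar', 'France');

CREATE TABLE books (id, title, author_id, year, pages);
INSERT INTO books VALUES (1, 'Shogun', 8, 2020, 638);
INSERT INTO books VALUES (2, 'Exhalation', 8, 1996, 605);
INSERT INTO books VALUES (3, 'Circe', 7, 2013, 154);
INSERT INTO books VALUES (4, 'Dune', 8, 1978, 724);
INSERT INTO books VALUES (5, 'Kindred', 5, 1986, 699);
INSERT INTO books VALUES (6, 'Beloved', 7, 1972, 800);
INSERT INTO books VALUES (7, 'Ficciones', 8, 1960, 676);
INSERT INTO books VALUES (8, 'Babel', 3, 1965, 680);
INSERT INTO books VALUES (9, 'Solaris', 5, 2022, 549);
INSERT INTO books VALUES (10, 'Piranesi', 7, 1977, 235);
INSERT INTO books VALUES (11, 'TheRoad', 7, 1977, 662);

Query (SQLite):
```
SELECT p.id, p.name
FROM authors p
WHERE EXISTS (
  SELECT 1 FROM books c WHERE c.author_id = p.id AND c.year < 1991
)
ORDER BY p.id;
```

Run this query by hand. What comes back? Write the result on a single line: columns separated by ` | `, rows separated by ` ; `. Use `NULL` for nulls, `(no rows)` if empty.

For each authors row, check whether any books with matching author_id has year < 1991.
Keep rows where that is true.

3 | Farid ; 5 | Ivy ; 7 | Hank ; 8 | Wren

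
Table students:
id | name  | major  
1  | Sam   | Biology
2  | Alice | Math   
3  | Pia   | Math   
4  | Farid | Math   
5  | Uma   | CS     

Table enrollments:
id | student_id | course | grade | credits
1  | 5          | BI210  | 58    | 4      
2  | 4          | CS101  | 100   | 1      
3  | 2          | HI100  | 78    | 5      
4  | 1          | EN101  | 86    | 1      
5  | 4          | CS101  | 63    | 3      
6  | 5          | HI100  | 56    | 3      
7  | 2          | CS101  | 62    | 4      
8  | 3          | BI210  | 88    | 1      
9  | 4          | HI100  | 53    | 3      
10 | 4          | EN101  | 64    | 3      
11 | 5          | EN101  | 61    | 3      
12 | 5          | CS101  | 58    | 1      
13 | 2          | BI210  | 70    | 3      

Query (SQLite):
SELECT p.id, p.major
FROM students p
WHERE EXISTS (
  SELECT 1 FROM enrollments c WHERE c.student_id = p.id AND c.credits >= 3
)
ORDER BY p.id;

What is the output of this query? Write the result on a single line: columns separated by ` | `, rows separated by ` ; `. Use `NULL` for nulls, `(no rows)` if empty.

2 | Math ; 4 | Math ; 5 | CS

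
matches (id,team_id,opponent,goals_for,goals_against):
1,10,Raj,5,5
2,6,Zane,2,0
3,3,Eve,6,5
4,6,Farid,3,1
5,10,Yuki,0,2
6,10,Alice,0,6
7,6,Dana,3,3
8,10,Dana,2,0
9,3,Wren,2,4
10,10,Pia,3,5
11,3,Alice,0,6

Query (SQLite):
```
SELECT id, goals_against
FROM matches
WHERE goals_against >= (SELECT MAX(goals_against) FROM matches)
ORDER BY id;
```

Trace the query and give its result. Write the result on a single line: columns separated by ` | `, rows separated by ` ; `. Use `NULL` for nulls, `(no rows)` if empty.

Scalar subquery: MAX(goals_against) over all matches rows = 6.
Keep rows where goals_against >= that value.

6 | 6 ; 11 | 6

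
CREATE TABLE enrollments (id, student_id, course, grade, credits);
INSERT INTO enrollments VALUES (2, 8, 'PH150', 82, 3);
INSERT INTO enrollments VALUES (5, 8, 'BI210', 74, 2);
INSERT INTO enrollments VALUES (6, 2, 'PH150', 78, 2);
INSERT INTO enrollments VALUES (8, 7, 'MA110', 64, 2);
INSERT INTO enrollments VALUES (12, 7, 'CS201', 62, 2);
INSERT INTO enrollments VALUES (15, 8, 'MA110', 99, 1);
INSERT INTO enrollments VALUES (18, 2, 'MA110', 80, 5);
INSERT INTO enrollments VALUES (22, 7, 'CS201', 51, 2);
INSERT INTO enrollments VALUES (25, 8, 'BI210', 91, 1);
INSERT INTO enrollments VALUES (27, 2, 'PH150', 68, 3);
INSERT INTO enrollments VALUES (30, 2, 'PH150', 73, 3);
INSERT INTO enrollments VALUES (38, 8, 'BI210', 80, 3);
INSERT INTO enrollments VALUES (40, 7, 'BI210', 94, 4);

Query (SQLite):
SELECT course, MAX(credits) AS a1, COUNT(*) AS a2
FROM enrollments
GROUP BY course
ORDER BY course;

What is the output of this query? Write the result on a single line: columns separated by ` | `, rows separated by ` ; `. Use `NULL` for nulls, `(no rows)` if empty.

Group enrollments by course.
Per group compute: MAX(credits), COUNT(*).
  BI210: ids {5, 25, 38, 40} → MAX(credits)=4, COUNT(*)=4
  CS201: ids {12, 22} → MAX(credits)=2, COUNT(*)=2
  MA110: ids {8, 15, 18} → MAX(credits)=5, COUNT(*)=3
  PH150: ids {2, 6, 27, 30} → MAX(credits)=3, COUNT(*)=4

BI210 | 4 | 4 ; CS201 | 2 | 2 ; MA110 | 5 | 3 ; PH150 | 3 | 4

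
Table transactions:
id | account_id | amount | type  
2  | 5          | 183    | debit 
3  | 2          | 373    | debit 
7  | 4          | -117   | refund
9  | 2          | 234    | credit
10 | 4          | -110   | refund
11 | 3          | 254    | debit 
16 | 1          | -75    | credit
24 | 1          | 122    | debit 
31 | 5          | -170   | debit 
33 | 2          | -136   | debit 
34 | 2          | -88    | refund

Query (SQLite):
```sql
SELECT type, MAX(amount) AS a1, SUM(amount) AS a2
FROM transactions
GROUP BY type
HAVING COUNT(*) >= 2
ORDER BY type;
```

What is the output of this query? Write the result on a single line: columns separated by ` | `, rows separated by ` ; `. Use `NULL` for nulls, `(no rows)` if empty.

Group transactions by type.
Per group compute: MAX(amount), SUM(amount).
HAVING: drop groups with fewer than 2 rows.
  credit: ids {9, 16} → MAX(amount)=234, SUM(amount)=159
  debit: ids {2, 3, 11, 24, 31, 33} → MAX(amount)=373, SUM(amount)=626
  refund: ids {7, 10, 34} → MAX(amount)=-88, SUM(amount)=-315

credit | 234 | 159 ; debit | 373 | 626 ; refund | -88 | -315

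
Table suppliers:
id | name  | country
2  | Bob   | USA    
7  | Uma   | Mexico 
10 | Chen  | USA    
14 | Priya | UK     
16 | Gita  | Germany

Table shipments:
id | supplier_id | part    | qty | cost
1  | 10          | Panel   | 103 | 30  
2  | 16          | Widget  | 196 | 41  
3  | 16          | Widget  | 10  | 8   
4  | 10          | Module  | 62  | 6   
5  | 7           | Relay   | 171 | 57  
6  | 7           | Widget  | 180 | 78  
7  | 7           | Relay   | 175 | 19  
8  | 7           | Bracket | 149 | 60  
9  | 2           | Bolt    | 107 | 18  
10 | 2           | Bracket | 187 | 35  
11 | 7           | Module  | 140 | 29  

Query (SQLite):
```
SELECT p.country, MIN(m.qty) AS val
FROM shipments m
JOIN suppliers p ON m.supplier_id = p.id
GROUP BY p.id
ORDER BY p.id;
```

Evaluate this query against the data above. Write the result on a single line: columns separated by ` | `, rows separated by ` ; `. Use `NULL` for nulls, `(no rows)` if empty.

Join each shipments row to its suppliers via supplier_id.
Group joined rows by suppliers.id; compute MIN(m.qty) per group.
  2: ids {9, 10} → MIN(m.qty)=107
  7: ids {5, 6, 7, 8, 11} → MIN(m.qty)=140
  10: ids {1, 4} → MIN(m.qty)=62
  16: ids {2, 3} → MIN(m.qty)=10

USA | 107 ; Mexico | 140 ; USA | 62 ; Germany | 10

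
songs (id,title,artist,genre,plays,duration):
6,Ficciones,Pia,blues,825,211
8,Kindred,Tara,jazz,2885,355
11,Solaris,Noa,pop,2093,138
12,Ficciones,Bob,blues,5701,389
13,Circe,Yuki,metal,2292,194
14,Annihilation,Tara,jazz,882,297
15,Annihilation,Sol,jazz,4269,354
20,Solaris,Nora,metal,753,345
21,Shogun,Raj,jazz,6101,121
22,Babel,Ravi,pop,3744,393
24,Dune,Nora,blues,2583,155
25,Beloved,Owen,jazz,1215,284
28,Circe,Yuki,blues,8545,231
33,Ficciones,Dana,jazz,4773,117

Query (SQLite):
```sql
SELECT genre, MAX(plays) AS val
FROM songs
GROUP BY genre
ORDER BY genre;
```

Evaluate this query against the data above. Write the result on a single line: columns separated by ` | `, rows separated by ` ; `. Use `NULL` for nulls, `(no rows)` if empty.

blues | 8545 ; jazz | 6101 ; metal | 2292 ; pop | 3744

Partition songs by genre; compute MAX(plays) within each group.
  blues: ids {6, 12, 24, 28} → MAX(plays)=8545
  jazz: ids {8, 14, 15, 21, 25, 33} → MAX(plays)=6101
  metal: ids {13, 20} → MAX(plays)=2292
  pop: ids {11, 22} → MAX(plays)=3744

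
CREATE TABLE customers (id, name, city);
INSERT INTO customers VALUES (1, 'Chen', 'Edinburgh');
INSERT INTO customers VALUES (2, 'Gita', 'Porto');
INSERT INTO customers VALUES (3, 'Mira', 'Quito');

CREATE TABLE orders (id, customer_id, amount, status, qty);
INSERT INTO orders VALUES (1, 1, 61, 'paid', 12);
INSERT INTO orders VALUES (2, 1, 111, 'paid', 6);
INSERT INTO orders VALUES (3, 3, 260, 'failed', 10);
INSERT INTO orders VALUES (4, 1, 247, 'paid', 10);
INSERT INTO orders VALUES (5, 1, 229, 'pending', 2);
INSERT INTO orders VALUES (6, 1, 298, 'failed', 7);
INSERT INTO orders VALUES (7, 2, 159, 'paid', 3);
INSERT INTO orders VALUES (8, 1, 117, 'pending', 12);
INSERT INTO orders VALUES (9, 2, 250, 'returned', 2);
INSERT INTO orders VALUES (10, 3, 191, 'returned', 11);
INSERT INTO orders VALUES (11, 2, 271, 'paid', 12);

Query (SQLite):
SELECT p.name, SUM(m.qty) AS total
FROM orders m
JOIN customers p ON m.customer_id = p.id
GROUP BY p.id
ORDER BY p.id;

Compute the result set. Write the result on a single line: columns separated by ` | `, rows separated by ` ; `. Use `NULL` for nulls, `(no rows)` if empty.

Chen | 49 ; Gita | 17 ; Mira | 21

Join each orders row to its customers via customer_id.
Group joined rows by customers.id; compute SUM(m.qty) per group.
  1: ids {1, 2, 4, 5, 6, 8} → SUM(m.qty)=49
  2: ids {7, 9, 11} → SUM(m.qty)=17
  3: ids {3, 10} → SUM(m.qty)=21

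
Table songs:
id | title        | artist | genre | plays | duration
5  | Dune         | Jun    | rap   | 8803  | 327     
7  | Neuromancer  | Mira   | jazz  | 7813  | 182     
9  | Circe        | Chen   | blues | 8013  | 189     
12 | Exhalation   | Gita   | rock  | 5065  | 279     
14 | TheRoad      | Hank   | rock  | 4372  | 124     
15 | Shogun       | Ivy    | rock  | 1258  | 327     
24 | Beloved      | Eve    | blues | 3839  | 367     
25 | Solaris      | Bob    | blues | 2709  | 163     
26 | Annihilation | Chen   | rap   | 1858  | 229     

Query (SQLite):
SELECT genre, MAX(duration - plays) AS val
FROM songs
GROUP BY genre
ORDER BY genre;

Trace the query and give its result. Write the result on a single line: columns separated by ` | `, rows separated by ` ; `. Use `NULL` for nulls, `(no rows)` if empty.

blues | -2546 ; jazz | -7631 ; rap | -1629 ; rock | -931

For each row compute duration - plays.
Group by genre; take MAX of the expression per group.
  blues: ids {9, 24, 25} → MAX(duration - plays)=-2546
  jazz: ids {7} → MAX(duration - plays)=-7631
  rap: ids {5, 26} → MAX(duration - plays)=-1629
  rock: ids {12, 14, 15} → MAX(duration - plays)=-931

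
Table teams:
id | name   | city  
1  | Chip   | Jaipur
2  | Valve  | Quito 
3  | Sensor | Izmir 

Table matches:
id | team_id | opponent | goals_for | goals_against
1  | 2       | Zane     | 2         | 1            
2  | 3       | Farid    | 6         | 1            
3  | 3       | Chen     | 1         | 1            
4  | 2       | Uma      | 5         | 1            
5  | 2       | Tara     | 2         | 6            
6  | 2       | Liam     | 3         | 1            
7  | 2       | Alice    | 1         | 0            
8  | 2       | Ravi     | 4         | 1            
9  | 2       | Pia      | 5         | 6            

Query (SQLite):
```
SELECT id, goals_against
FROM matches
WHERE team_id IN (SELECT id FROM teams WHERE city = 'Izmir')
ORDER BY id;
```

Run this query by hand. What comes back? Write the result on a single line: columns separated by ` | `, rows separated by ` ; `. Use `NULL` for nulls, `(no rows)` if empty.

Inner query: teams.id where city = 'Izmir'.
Outer: keep matches rows whose team_id is in that set.
Inner query → {3}

2 | 1 ; 3 | 1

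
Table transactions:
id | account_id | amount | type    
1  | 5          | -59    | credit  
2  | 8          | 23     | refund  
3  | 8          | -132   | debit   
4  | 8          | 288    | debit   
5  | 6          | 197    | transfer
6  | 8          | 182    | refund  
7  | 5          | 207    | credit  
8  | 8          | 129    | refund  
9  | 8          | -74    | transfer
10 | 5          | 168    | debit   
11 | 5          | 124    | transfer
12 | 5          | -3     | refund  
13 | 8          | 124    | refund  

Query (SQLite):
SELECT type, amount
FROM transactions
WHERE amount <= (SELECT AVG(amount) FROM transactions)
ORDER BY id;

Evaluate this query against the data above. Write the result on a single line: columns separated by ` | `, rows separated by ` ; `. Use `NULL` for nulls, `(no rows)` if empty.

Scalar subquery: AVG(amount) over all transactions rows = 90.307692 (≈; comparison uses full precision).
Keep rows where amount <= that value.

credit | -59 ; refund | 23 ; debit | -132 ; transfer | -74 ; refund | -3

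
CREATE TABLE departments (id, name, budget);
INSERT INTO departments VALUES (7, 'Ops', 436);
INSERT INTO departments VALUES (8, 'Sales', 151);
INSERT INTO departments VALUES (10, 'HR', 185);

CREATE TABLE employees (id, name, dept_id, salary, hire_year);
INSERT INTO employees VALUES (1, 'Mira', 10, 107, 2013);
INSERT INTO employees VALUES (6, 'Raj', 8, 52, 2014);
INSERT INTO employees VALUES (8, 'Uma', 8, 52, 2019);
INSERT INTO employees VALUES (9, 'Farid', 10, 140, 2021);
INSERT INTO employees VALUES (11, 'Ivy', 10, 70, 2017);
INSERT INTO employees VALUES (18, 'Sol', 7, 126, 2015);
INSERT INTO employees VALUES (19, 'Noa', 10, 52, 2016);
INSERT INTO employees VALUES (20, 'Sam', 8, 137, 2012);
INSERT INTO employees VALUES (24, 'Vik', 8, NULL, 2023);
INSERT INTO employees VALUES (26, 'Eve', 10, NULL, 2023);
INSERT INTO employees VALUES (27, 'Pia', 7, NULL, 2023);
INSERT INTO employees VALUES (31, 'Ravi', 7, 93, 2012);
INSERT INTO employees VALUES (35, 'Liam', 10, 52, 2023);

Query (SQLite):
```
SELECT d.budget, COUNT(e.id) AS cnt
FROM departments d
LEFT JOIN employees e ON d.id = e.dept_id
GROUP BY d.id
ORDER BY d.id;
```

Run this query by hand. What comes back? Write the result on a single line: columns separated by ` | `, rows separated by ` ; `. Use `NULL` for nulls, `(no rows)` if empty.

LEFT JOIN keeps every departments row; unmatched ones get NULL for employees columns.
Group by departments.id and compute COUNT(e.id). COUNT(col) of an all-NULL group is 0.
  7: ids {18, 27, 31} → COUNT(e.id)=3
  8: ids {6, 8, 20, 24} → COUNT(e.id)=4
  10: ids {1, 9, 11, 19, 26, 35} → COUNT(e.id)=6

436 | 3 ; 151 | 4 ; 185 | 6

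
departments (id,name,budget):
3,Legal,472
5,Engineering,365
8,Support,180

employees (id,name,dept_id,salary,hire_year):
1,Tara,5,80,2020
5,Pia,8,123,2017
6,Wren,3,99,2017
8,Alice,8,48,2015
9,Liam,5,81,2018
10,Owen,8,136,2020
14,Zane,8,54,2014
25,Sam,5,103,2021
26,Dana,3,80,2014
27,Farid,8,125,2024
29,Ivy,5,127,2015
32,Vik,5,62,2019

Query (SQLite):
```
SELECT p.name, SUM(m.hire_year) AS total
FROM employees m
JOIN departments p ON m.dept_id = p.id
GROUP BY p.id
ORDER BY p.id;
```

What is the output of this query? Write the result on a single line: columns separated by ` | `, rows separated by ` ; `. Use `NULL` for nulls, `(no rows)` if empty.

Legal | 4031 ; Engineering | 10093 ; Support | 10090

Join each employees row to its departments via dept_id.
Group joined rows by departments.id; compute SUM(m.hire_year) per group.
  3: ids {6, 26} → SUM(m.hire_year)=4031
  5: ids {1, 9, 25, 29, 32} → SUM(m.hire_year)=10093
  8: ids {5, 8, 10, 14, 27} → SUM(m.hire_year)=10090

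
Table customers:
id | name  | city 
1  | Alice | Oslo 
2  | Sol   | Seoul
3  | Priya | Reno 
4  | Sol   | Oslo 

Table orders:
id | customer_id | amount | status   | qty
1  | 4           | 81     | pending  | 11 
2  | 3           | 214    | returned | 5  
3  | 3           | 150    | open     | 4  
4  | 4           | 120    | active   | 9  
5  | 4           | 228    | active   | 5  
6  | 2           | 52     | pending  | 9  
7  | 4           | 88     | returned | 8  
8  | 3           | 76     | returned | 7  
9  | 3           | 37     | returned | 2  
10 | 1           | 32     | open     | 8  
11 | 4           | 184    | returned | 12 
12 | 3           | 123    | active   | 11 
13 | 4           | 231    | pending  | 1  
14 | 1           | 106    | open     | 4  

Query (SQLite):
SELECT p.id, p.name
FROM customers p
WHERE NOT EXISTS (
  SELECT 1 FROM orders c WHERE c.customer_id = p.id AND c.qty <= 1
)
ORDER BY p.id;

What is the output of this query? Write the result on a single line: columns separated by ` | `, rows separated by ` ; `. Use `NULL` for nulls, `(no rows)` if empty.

1 | Alice ; 2 | Sol ; 3 | Priya

For each customers row, check whether any orders with matching customer_id has qty <= 1.
Keep rows where that is false.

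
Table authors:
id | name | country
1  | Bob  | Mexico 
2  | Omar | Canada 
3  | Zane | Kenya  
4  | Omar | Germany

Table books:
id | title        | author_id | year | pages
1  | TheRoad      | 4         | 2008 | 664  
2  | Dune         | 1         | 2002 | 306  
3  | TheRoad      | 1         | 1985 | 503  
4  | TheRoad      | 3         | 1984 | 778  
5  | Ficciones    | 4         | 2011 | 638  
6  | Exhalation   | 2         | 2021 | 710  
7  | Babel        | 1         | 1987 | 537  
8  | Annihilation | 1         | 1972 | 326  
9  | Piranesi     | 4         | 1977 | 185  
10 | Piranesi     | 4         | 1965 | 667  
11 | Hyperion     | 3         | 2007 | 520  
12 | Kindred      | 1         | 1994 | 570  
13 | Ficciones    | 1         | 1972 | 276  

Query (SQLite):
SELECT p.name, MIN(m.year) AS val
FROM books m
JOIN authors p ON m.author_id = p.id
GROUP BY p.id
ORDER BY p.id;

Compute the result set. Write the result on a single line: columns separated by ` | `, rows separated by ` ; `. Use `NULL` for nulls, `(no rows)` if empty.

Bob | 1972 ; Omar | 2021 ; Zane | 1984 ; Omar | 1965

Join each books row to its authors via author_id.
Group joined rows by authors.id; compute MIN(m.year) per group.
  1: ids {2, 3, 7, 8, 12, 13} → MIN(m.year)=1972
  2: ids {6} → MIN(m.year)=2021
  3: ids {4, 11} → MIN(m.year)=1984
  4: ids {1, 5, 9, 10} → MIN(m.year)=1965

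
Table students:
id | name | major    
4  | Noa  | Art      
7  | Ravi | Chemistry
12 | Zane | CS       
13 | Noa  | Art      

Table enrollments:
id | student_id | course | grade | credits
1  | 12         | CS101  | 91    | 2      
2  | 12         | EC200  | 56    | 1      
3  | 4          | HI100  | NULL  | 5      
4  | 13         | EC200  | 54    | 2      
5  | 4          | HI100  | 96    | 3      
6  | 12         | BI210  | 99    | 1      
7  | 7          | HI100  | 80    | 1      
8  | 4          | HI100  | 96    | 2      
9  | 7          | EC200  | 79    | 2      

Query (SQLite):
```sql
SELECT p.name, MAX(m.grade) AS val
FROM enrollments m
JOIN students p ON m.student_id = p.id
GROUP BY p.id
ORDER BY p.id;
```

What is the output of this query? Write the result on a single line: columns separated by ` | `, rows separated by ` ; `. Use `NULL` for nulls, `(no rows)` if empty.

Join each enrollments row to its students via student_id.
Group joined rows by students.id; compute MAX(m.grade) per group.
  4: ids {3, 5, 8} → MAX(m.grade)=96
  7: ids {7, 9} → MAX(m.grade)=80
  12: ids {1, 2, 6} → MAX(m.grade)=99
  13: ids {4} → MAX(m.grade)=54

Noa | 96 ; Ravi | 80 ; Zane | 99 ; Noa | 54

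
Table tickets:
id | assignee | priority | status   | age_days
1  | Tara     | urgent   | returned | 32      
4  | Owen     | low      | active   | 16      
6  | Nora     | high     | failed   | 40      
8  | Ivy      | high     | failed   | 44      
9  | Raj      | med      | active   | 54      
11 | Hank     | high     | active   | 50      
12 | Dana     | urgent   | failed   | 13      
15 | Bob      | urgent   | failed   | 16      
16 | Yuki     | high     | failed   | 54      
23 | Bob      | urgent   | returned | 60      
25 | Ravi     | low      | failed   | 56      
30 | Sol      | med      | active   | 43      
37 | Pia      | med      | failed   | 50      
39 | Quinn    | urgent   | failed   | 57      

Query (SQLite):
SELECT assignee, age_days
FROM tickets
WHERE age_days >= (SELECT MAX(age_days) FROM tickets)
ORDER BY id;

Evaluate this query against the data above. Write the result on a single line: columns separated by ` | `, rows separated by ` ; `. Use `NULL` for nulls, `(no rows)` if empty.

Bob | 60

Scalar subquery: MAX(age_days) over all tickets rows = 60.
Keep rows where age_days >= that value.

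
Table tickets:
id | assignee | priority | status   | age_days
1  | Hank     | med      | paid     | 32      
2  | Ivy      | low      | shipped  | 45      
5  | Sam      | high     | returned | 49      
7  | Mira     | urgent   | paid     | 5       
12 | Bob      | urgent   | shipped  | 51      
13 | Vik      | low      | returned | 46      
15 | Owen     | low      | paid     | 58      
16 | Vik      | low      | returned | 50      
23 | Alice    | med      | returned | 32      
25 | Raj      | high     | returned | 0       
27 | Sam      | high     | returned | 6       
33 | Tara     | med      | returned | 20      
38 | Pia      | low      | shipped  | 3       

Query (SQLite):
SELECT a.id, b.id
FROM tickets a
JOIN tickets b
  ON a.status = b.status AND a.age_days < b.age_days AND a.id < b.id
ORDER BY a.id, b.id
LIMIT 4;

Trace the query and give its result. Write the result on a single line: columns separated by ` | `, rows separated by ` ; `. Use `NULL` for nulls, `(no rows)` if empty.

1 | 15 ; 2 | 12 ; 5 | 16 ; 7 | 15

Pairs (a,b) with same status, a.age_days < b.age_days, a.id < b.id.
status groups: paid:{1,7,15} returned:{5,13,16,23,25,27,33} shipped:{2,12,38}
Ordered by (a.id, b.id); first 4.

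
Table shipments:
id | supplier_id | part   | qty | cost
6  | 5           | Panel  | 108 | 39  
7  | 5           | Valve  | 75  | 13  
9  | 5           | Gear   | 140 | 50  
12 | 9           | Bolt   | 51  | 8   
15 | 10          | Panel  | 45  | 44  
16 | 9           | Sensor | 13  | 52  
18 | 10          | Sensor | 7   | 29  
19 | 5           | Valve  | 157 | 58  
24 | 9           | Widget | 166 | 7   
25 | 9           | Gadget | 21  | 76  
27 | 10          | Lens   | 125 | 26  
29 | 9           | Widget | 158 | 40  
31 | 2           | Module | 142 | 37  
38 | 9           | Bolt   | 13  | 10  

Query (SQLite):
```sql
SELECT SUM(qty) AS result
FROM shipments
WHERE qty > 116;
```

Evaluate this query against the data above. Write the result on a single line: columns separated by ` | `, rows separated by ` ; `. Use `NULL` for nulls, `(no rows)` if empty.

888

Rows where qty > 116 → qty values: [140, 157, 166, 125, 158, 142].
SUM of non-NULL values = 888.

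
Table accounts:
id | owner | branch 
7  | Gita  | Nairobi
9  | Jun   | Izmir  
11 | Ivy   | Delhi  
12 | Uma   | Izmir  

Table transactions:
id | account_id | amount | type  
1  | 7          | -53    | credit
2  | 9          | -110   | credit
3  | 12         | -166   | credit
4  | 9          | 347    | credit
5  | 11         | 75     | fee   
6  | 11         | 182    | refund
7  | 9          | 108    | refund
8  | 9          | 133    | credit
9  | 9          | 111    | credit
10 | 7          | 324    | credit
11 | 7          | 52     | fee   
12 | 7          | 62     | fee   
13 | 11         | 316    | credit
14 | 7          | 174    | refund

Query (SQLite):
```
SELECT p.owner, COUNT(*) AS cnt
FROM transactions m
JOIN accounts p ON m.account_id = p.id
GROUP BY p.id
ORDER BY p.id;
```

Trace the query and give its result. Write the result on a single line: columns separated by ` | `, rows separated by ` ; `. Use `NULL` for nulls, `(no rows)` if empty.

Join each transactions row to its accounts via account_id.
Group joined rows by accounts.id; compute COUNT(*) per group.
  7: ids {1, 10, 11, 12, 14} → COUNT(*)=5
  9: ids {2, 4, 7, 8, 9} → COUNT(*)=5
  11: ids {5, 6, 13} → COUNT(*)=3
  12: ids {3} → COUNT(*)=1

Gita | 5 ; Jun | 5 ; Ivy | 3 ; Uma | 1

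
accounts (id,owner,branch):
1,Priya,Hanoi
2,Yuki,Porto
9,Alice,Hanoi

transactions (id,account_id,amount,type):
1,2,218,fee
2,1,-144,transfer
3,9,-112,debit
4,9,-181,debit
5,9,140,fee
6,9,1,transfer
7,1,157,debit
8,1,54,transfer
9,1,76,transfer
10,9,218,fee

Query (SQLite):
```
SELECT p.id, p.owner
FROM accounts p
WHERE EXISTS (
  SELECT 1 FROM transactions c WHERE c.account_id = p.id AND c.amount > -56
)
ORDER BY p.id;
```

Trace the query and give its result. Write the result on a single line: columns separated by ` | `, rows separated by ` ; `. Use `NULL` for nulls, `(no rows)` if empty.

1 | Priya ; 2 | Yuki ; 9 | Alice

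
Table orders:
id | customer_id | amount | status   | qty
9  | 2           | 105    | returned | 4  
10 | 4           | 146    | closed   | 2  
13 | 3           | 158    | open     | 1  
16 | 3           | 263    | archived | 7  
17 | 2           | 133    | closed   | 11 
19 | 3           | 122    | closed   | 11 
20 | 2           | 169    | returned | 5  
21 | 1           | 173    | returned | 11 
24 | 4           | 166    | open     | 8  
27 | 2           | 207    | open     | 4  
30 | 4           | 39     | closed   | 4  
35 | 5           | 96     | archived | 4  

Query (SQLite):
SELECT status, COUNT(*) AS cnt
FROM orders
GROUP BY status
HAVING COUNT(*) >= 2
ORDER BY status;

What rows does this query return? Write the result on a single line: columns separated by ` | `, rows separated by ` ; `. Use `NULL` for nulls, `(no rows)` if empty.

Partition orders by status; compute COUNT(*) within each group.
HAVING: keep groups with count ≥ 2.
  archived: ids {16, 35} → COUNT(*)=2
  closed: ids {10, 17, 19, 30} → COUNT(*)=4
  open: ids {13, 24, 27} → COUNT(*)=3
  returned: ids {9, 20, 21} → COUNT(*)=3

archived | 2 ; closed | 4 ; open | 3 ; returned | 3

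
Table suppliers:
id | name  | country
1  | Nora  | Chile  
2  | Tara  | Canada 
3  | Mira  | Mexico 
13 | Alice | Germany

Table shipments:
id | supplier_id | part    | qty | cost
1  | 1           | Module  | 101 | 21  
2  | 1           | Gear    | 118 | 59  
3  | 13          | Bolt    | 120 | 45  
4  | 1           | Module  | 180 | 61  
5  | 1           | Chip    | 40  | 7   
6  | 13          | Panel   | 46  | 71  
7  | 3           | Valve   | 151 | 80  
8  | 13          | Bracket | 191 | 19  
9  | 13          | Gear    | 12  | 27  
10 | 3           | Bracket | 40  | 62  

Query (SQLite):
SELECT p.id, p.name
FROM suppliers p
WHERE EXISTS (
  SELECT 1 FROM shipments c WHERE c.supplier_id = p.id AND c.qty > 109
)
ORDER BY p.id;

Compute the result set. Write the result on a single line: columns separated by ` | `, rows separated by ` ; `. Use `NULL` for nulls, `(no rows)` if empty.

For each suppliers row, check whether any shipments with matching supplier_id has qty > 109.
Keep rows where that is true.

1 | Nora ; 3 | Mira ; 13 | Alice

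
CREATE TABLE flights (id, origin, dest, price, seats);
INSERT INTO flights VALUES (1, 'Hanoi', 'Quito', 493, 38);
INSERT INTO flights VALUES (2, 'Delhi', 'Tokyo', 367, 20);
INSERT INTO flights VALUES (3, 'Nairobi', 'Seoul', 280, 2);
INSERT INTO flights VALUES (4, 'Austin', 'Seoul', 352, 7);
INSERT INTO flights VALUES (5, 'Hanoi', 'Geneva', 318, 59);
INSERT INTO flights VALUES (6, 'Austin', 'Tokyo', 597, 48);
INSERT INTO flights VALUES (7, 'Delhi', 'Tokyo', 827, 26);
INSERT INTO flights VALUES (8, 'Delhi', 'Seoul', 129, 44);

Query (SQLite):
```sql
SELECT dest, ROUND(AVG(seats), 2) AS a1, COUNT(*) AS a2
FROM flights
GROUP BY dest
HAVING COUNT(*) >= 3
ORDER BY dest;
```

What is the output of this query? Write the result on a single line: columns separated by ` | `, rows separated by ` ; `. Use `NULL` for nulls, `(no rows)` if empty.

Group flights by dest.
Per group compute: ROUND(AVG(seats), 2), COUNT(*).
HAVING: drop groups with fewer than 3 rows.
  Geneva: ids {5} → ROUND(AVG(seats), 2)=59, COUNT(*)=1
  Quito: ids {1} → ROUND(AVG(seats), 2)=38, COUNT(*)=1
  Seoul: ids {3, 4, 8} → ROUND(AVG(seats), 2)=17.67, COUNT(*)=3
  Tokyo: ids {2, 6, 7} → ROUND(AVG(seats), 2)=31.33, COUNT(*)=3

Seoul | 17.67 | 3 ; Tokyo | 31.33 | 3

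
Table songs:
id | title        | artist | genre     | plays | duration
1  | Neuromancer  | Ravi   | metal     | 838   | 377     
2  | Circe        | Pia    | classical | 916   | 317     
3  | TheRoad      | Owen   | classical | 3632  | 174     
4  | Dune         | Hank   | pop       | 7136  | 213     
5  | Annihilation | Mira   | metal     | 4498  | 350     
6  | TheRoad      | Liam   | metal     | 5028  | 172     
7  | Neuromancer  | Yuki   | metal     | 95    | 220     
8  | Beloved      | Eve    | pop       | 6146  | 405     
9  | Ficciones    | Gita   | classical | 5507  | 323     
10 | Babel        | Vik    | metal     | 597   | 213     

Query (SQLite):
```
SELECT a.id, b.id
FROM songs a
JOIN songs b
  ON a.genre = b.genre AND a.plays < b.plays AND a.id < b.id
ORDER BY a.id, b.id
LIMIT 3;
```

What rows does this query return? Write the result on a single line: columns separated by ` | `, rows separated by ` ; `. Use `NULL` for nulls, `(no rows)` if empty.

1 | 5 ; 1 | 6 ; 2 | 3

Pairs (a,b) with same genre, a.plays < b.plays, a.id < b.id.
genre groups: classical:{2,3,9} metal:{1,5,6,7,10} pop:{4,8}
Ordered by (a.id, b.id); first 3.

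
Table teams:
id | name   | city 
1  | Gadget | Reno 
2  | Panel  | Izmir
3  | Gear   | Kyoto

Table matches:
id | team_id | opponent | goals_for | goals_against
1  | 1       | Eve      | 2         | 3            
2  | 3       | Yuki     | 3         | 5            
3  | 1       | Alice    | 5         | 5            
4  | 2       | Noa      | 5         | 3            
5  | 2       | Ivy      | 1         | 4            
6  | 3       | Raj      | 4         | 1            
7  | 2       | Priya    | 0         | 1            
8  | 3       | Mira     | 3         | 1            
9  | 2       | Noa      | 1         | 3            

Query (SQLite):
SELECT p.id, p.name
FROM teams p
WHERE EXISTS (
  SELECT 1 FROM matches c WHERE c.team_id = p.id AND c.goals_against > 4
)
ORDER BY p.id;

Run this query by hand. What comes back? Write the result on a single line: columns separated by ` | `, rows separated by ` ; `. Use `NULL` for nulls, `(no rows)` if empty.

For each teams row, check whether any matches with matching team_id has goals_against > 4.
Keep rows where that is true.

1 | Gadget ; 3 | Gear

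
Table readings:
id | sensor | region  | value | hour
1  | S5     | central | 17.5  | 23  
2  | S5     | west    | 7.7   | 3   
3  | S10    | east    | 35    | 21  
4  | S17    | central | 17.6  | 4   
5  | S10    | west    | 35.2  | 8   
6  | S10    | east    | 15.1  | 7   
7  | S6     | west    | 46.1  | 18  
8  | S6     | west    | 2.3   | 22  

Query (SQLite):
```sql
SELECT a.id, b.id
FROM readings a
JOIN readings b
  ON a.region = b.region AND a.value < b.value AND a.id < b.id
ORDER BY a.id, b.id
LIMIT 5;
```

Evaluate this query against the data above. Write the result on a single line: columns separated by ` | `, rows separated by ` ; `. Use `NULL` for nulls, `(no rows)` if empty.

Pairs (a,b) with same region, a.value < b.value, a.id < b.id.
region groups: central:{1,4} east:{3,6} west:{2,5,7,8}
Ordered by (a.id, b.id); first 5.

1 | 4 ; 2 | 5 ; 2 | 7 ; 5 | 7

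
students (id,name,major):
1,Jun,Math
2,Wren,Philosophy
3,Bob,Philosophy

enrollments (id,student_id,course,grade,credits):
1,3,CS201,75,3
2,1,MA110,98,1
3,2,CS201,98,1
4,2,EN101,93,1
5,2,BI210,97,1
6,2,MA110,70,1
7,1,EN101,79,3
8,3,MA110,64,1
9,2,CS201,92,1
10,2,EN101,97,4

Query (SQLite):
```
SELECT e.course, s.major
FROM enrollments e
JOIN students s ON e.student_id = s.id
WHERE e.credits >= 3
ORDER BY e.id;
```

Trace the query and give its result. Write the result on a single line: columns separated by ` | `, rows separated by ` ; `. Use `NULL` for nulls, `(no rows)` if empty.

CS201 | Philosophy ; EN101 | Math ; EN101 | Philosophy

Each enrollments row matches the students row where student_id = students.id.
Then keep rows with e.credits >= 3.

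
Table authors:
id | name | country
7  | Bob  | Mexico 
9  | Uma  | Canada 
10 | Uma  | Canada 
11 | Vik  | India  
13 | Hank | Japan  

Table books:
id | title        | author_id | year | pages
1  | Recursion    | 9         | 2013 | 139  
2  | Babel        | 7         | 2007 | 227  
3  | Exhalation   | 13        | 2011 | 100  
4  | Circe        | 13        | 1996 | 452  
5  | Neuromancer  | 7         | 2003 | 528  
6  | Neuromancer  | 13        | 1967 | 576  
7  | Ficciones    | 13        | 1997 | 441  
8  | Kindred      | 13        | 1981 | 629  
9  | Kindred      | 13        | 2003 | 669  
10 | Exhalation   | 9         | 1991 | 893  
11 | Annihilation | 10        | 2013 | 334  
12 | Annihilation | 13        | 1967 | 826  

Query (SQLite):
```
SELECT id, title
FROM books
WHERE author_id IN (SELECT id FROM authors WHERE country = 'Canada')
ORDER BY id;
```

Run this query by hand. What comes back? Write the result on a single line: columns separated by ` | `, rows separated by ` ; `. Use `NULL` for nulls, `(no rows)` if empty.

Inner query: authors.id where country = 'Canada'.
Outer: keep books rows whose author_id is in that set.
Inner query → {9, 10}

1 | Recursion ; 10 | Exhalation ; 11 | Annihilation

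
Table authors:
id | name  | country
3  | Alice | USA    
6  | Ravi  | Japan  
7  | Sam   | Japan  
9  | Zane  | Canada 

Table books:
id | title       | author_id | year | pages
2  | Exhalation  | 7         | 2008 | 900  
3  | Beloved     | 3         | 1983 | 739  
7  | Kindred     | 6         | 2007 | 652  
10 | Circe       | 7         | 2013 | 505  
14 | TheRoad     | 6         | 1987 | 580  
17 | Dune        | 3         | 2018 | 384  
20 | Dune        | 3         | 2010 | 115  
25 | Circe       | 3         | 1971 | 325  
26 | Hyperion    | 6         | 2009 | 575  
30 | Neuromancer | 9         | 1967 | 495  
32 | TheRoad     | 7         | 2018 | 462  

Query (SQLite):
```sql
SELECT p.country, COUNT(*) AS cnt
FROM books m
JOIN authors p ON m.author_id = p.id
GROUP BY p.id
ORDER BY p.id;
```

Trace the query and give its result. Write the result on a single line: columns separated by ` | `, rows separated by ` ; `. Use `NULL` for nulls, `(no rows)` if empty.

Join each books row to its authors via author_id.
Group joined rows by authors.id; compute COUNT(*) per group.
  3: ids {3, 17, 20, 25} → COUNT(*)=4
  6: ids {7, 14, 26} → COUNT(*)=3
  7: ids {2, 10, 32} → COUNT(*)=3
  9: ids {30} → COUNT(*)=1

USA | 4 ; Japan | 3 ; Japan | 3 ; Canada | 1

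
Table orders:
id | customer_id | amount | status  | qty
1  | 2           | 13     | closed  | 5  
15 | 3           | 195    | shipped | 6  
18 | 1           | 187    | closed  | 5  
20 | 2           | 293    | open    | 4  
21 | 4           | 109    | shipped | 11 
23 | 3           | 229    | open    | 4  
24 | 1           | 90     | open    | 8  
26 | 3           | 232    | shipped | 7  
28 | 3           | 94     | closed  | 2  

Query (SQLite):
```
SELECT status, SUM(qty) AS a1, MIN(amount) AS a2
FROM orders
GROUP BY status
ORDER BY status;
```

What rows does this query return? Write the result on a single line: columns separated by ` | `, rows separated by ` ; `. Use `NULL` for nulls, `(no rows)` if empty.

Group orders by status.
Per group compute: SUM(qty), MIN(amount).
  closed: ids {1, 18, 28} → SUM(qty)=12, MIN(amount)=13
  open: ids {20, 23, 24} → SUM(qty)=16, MIN(amount)=90
  shipped: ids {15, 21, 26} → SUM(qty)=24, MIN(amount)=109

closed | 12 | 13 ; open | 16 | 90 ; shipped | 24 | 109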